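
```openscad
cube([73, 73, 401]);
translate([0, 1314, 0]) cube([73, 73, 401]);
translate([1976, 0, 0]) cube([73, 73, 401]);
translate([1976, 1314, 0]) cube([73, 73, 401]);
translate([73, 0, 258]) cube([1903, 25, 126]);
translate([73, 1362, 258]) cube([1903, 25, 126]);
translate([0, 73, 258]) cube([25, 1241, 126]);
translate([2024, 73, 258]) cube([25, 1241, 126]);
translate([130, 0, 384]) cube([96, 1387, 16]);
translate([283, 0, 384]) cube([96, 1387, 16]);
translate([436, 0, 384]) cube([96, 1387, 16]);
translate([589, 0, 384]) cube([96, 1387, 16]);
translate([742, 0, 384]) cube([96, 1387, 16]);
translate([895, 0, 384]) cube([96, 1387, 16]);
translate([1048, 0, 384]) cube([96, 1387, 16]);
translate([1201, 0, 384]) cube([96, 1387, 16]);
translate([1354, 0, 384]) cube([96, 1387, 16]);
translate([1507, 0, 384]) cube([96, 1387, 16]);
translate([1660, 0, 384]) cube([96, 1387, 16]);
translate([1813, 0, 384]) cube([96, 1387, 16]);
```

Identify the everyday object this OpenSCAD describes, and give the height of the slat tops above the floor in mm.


A bed frame. The slat-top height is 400 mm.

Four posts, four rails, and a row of slats — a bed frame. Slats sit on the rails at z = 258 + 126 = 384; with slat thickness 16, the top is 400 mm.


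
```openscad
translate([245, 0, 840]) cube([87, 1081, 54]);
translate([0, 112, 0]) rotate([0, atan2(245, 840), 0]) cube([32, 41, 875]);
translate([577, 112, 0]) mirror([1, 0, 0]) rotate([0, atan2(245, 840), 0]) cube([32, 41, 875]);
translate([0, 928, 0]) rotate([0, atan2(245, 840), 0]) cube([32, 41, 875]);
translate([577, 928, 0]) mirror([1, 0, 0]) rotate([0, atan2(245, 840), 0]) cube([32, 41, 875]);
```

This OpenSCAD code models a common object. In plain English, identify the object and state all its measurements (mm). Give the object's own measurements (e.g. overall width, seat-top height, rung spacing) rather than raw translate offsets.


A sawhorse. A 87×1081×54 mm beam (x, y, z) sits on two A-frame leg pairs. Each pair is two raked legs of 32×41 mm section (41 mm along y) splaying symmetrically in x. Each leg rises 840 mm vertically over 245 mm of horizontal reach and is 875 mm long along its own axis. Every leg's outer bottom edge rests on the floor and its outer top edge meets a bottom edge of the beam — the left legs (tilting toward +x) meet the beam's −x bottom edge, the right legs (their mirror images, tilting toward −x) meet its +x bottom edge — so the leg tops tuck under the beam, the beam's underside is 840 mm above the floor, and the feet are 577 mm apart outside-to-outside with the beam centred between them. The two leg pairs are set in 112 mm from either end of the beam.


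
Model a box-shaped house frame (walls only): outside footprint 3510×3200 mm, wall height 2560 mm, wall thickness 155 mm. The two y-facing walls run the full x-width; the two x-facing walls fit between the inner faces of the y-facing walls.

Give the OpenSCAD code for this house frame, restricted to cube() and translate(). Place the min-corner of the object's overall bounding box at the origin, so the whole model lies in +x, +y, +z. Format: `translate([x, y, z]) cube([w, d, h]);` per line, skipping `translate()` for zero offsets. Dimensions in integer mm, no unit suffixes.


cube([3510, 155, 2560]);
translate([0, 3045, 0]) cube([3510, 155, 2560]);
translate([0, 155, 0]) cube([155, 2890, 2560]);
translate([3355, 155, 0]) cube([155, 2890, 2560]);


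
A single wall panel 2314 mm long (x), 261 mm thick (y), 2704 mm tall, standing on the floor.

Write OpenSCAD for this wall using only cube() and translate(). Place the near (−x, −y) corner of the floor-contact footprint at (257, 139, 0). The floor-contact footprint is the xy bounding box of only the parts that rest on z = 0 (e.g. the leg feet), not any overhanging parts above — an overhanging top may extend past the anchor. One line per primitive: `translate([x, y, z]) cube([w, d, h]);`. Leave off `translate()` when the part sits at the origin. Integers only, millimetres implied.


translate([257, 139, 0]) cube([2314, 261, 2704]);


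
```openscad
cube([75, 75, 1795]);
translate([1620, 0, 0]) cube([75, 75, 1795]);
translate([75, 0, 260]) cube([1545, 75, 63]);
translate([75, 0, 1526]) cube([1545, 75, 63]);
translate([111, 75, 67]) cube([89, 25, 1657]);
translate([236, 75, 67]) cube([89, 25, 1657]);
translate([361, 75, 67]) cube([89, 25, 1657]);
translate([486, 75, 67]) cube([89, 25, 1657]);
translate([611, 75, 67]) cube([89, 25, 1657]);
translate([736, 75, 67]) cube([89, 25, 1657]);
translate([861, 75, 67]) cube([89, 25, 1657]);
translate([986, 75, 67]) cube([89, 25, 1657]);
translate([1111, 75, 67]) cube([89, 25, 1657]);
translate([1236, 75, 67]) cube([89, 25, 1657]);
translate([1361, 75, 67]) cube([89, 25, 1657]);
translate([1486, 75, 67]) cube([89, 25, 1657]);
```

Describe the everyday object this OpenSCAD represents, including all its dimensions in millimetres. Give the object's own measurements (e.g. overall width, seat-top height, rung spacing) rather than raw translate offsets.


A fence section. Two 75×75 mm posts, 1795 mm tall, stand on the floor with a clear span of 1545 mm between their inner faces. Two horizontal rails of 75×63 mm section span the gap between the posts with their undersides at z = 260 mm and z = 1526 mm, flush with the posts' −y face. 12 pickets, each 89 mm wide, 25 mm thick and 1657 mm tall, are fixed to the +y face of the rails with their bottoms at z = 67 mm, spaced across the span with a 36 mm gap after the −x post and between neighbouring pickets, with 45 mm left before the +x post.


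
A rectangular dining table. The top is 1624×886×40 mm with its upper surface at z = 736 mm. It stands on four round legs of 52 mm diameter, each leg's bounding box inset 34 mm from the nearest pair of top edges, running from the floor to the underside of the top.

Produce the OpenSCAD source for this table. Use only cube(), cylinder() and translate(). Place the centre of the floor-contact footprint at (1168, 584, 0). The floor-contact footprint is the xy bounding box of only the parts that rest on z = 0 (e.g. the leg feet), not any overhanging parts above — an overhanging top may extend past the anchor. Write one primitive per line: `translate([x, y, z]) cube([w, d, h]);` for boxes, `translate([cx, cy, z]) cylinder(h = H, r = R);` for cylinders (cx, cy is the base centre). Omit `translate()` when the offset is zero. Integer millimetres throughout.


translate([356, 141, 696]) cube([1624, 886, 40]);
translate([416, 201, 0]) cylinder(h = 696, r = 26);
translate([1920, 201, 0]) cylinder(h = 696, r = 26);
translate([416, 967, 0]) cylinder(h = 696, r = 26);
translate([1920, 967, 0]) cylinder(h = 696, r = 26);


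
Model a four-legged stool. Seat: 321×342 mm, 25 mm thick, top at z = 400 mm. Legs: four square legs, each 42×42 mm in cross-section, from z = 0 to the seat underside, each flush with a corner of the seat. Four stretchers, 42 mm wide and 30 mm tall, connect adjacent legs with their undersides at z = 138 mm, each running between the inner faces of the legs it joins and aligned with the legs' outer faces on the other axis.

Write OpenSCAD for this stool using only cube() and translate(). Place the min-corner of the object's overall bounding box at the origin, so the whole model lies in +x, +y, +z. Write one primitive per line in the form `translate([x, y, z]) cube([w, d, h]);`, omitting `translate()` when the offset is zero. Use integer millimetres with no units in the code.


translate([0, 0, 375]) cube([321, 342, 25]);
cube([42, 42, 375]);
translate([279, 0, 0]) cube([42, 42, 375]);
translate([0, 300, 0]) cube([42, 42, 375]);
translate([279, 300, 0]) cube([42, 42, 375]);
translate([42, 0, 138]) cube([237, 42, 30]);
translate([42, 300, 138]) cube([237, 42, 30]);
translate([0, 42, 138]) cube([42, 258, 30]);
translate([279, 42, 138]) cube([42, 258, 30]);


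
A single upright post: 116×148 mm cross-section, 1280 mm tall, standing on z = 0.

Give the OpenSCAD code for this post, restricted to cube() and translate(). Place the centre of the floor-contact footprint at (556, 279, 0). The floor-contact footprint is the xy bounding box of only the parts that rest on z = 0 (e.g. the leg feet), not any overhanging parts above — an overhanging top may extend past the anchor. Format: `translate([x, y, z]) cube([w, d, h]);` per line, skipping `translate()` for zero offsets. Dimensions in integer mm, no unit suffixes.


translate([498, 205, 0]) cube([116, 148, 1280]);


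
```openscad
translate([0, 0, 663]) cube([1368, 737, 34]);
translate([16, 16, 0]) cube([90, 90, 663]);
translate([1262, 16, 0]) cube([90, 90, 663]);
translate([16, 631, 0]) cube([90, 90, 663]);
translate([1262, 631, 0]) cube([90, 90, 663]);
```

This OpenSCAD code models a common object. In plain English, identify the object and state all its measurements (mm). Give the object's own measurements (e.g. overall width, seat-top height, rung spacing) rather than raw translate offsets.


A rectangular dining table. The top is 1368×737×34 mm with its upper surface at z = 697 mm. It stands on four 90×90 mm square legs, each inset 16 mm from the nearest pair of top edges, running from the floor to the underside of the top.


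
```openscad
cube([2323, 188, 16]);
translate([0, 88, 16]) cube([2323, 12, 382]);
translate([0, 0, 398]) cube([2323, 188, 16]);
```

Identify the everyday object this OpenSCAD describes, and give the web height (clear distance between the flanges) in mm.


An I-beam. The web height is 382 mm.

Two wide flanges with a thin centred web — an I-beam. Overall 414 mm minus two 16 mm flanges gives a web of 414 − 2·16 = 382 mm.


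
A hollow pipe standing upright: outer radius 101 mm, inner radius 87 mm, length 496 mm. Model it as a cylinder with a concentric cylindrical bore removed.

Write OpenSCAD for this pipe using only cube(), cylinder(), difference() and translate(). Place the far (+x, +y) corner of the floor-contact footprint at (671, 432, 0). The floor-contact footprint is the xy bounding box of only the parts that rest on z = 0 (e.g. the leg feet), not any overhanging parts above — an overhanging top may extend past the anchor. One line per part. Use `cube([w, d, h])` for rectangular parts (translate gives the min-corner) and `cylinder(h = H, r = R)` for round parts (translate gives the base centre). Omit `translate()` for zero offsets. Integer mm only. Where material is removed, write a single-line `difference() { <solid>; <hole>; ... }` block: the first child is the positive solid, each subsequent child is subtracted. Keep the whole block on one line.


difference() { translate([570, 331, 0]) cylinder(h = 496, r = 101); translate([570, 331, 0]) cylinder(h = 496, r = 87); }


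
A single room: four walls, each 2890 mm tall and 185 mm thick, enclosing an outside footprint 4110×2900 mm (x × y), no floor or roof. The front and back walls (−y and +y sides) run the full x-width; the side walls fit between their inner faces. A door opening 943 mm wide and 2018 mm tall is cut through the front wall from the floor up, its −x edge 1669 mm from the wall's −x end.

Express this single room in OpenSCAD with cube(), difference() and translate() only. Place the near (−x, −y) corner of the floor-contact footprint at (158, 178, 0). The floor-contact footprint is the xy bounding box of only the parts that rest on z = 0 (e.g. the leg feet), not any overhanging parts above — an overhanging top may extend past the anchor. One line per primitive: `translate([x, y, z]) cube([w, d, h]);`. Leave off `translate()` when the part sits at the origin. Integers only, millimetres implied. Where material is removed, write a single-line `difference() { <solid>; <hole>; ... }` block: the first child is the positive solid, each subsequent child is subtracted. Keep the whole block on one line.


difference() { translate([158, 178, 0]) cube([4110, 185, 2890]); translate([1827, 178, 0]) cube([943, 185, 2018]); }
translate([158, 2893, 0]) cube([4110, 185, 2890]);
translate([158, 363, 0]) cube([185, 2530, 2890]);
translate([4083, 363, 0]) cube([185, 2530, 2890]);


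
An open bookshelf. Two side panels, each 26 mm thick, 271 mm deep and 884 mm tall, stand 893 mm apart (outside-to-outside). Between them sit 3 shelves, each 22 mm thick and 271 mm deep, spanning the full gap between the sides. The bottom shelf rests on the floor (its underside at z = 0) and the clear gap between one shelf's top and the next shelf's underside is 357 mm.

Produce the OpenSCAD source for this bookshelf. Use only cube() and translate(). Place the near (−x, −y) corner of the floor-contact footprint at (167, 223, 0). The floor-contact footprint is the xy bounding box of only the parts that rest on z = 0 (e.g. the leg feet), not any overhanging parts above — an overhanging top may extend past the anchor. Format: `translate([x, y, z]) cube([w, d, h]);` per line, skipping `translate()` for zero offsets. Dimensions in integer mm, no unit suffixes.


translate([167, 223, 0]) cube([26, 271, 884]);
translate([1034, 223, 0]) cube([26, 271, 884]);
translate([193, 223, 0]) cube([841, 271, 22]);
translate([193, 223, 379]) cube([841, 271, 22]);
translate([193, 223, 758]) cube([841, 271, 22]);


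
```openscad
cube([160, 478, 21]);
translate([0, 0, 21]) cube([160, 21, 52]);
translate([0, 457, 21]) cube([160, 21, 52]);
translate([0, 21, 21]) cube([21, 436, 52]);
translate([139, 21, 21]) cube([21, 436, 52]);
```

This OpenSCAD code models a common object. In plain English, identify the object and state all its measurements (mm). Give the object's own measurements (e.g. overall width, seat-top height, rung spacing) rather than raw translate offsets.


An open-topped rectangular box: outside dimensions 160×478×73 mm, with a uniform wall and base thickness of 21 mm. The base is a full 160×478 slab on the floor; four walls sit on top of the base. The front and back walls (the −y and +y sides) span the full width; the two side walls fit between them.


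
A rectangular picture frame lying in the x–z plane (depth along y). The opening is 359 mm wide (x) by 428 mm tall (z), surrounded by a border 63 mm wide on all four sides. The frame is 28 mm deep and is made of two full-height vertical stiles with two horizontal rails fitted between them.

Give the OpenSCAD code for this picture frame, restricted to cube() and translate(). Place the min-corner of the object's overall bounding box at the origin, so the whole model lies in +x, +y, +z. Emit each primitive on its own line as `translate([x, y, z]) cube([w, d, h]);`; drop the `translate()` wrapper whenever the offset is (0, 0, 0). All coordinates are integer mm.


cube([63, 28, 554]);
translate([422, 0, 0]) cube([63, 28, 554]);
translate([63, 0, 0]) cube([359, 28, 63]);
translate([63, 0, 491]) cube([359, 28, 63]);


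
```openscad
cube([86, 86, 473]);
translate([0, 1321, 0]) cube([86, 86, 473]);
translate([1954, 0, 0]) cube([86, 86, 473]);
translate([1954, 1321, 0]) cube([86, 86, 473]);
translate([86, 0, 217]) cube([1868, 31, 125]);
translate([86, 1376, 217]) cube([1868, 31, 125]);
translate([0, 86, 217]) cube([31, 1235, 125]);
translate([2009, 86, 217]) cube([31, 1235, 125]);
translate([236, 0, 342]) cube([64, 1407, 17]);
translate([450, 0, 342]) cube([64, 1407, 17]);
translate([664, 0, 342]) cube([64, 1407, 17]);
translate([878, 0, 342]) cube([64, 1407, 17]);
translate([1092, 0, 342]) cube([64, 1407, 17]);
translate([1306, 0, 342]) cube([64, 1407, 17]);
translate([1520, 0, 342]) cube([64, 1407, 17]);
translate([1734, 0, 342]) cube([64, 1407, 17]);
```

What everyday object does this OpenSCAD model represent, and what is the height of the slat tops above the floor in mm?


A bed frame. The slat-top height is 359 mm.

Four posts, four rails, and a row of slats — a bed frame. Slats sit on the rails at z = 217 + 125 = 342; with slat thickness 17, the top is 359 mm.


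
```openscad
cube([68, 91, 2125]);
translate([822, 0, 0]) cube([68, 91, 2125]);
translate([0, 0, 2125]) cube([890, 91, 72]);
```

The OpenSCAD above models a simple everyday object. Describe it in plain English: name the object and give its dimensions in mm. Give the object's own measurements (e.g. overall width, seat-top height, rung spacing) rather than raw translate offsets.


A door frame. The clear opening is 754 mm wide and 2125 mm high. Two 68 mm wide jambs, 91 mm deep, stand either side of the opening from the floor to the top of the opening. A 72 mm thick head sits across the top of both jambs, spanning the full outside width of the frame.


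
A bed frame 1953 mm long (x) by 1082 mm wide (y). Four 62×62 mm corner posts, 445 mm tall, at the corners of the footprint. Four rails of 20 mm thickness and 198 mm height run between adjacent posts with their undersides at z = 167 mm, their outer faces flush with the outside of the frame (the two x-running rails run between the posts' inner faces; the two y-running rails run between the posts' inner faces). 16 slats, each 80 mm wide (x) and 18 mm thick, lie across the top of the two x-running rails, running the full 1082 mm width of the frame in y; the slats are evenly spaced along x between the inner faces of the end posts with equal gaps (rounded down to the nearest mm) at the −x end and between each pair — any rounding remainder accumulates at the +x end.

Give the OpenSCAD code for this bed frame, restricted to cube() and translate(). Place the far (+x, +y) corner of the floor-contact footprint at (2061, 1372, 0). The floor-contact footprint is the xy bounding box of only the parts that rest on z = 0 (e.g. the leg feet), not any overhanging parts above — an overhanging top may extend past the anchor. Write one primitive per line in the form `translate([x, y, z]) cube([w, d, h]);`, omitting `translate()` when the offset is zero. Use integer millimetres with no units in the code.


translate([108, 290, 0]) cube([62, 62, 445]);
translate([108, 1310, 0]) cube([62, 62, 445]);
translate([1999, 290, 0]) cube([62, 62, 445]);
translate([1999, 1310, 0]) cube([62, 62, 445]);
translate([170, 290, 167]) cube([1829, 20, 198]);
translate([170, 1352, 167]) cube([1829, 20, 198]);
translate([108, 352, 167]) cube([20, 958, 198]);
translate([2041, 352, 167]) cube([20, 958, 198]);
translate([202, 290, 365]) cube([80, 1082, 18]);
translate([314, 290, 365]) cube([80, 1082, 18]);
translate([426, 290, 365]) cube([80, 1082, 18]);
translate([538, 290, 365]) cube([80, 1082, 18]);
translate([650, 290, 365]) cube([80, 1082, 18]);
translate([762, 290, 365]) cube([80, 1082, 18]);
translate([874, 290, 365]) cube([80, 1082, 18]);
translate([986, 290, 365]) cube([80, 1082, 18]);
translate([1098, 290, 365]) cube([80, 1082, 18]);
translate([1210, 290, 365]) cube([80, 1082, 18]);
translate([1322, 290, 365]) cube([80, 1082, 18]);
translate([1434, 290, 365]) cube([80, 1082, 18]);
translate([1546, 290, 365]) cube([80, 1082, 18]);
translate([1658, 290, 365]) cube([80, 1082, 18]);
translate([1770, 290, 365]) cube([80, 1082, 18]);
translate([1882, 290, 365]) cube([80, 1082, 18]);


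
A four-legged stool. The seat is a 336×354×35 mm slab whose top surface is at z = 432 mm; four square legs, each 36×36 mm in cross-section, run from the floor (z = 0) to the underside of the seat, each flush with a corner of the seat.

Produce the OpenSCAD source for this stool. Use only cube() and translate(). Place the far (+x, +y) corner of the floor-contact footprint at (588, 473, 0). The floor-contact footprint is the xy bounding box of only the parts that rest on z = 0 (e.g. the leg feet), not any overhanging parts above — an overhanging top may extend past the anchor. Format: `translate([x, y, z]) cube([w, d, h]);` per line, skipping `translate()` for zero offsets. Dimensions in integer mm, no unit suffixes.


translate([252, 119, 397]) cube([336, 354, 35]);
translate([252, 119, 0]) cube([36, 36, 397]);
translate([552, 119, 0]) cube([36, 36, 397]);
translate([252, 437, 0]) cube([36, 36, 397]);
translate([552, 437, 0]) cube([36, 36, 397]);


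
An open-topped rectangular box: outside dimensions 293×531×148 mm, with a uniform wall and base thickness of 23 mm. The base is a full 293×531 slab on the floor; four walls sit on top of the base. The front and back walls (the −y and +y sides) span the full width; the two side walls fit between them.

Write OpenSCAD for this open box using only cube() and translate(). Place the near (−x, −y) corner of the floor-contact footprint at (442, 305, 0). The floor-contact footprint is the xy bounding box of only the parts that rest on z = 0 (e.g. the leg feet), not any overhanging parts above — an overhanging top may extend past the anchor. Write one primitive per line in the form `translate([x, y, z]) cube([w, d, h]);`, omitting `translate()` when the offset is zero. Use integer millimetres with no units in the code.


translate([442, 305, 0]) cube([293, 531, 23]);
translate([442, 305, 23]) cube([293, 23, 125]);
translate([442, 813, 23]) cube([293, 23, 125]);
translate([442, 328, 23]) cube([23, 485, 125]);
translate([712, 328, 23]) cube([23, 485, 125]);


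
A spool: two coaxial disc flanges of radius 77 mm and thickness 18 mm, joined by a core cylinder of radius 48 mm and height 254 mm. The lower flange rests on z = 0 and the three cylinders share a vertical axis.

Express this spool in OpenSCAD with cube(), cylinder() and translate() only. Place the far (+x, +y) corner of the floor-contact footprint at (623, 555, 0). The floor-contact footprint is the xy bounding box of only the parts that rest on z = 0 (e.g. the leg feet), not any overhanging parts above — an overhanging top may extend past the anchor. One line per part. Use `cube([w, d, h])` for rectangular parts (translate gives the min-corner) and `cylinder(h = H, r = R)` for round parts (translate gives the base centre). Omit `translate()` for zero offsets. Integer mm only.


translate([546, 478, 0]) cylinder(h = 18, r = 77);
translate([546, 478, 18]) cylinder(h = 254, r = 48);
translate([546, 478, 272]) cylinder(h = 18, r = 77);


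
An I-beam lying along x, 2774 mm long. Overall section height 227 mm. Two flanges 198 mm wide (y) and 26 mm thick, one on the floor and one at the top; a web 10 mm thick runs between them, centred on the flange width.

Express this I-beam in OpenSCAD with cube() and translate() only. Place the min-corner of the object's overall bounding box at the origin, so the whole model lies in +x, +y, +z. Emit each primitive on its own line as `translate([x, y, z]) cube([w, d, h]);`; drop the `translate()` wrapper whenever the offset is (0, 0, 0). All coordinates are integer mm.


cube([2774, 198, 26]);
translate([0, 94, 26]) cube([2774, 10, 175]);
translate([0, 0, 201]) cube([2774, 198, 26]);


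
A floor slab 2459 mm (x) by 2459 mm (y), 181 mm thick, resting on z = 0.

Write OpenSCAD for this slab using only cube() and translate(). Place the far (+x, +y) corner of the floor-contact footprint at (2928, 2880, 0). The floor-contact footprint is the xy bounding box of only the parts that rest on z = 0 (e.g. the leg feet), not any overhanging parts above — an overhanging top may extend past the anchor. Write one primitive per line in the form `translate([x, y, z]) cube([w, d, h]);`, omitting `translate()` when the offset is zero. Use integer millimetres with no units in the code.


translate([469, 421, 0]) cube([2459, 2459, 181]);


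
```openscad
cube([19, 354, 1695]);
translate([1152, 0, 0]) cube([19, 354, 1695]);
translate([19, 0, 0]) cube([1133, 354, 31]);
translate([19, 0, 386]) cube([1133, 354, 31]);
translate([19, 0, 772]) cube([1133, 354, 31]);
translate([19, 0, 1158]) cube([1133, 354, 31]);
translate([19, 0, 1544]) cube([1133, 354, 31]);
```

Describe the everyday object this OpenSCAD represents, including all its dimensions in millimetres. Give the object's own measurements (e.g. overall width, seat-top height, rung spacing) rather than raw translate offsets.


An open bookshelf. Two side panels, each 19 mm thick, 354 mm deep and 1695 mm tall, stand 1171 mm apart (outside-to-outside). Between them sit 5 shelves, each 31 mm thick and 354 mm deep, spanning the full gap between the sides. The bottom shelf rests on the floor (its underside at z = 0) and the clear gap between one shelf's top and the next shelf's underside is 355 mm.


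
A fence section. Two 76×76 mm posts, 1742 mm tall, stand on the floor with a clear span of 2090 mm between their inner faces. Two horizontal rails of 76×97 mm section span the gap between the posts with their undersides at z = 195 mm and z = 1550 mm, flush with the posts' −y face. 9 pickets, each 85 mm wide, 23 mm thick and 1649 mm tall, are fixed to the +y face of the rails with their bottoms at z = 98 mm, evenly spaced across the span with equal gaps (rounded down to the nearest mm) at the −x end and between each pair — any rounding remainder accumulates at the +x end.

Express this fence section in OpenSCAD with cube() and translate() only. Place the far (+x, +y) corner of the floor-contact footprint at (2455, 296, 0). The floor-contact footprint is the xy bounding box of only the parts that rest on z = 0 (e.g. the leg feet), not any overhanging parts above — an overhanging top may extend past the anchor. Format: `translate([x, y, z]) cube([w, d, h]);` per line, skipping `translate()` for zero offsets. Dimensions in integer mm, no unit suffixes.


translate([213, 220, 0]) cube([76, 76, 1742]);
translate([2379, 220, 0]) cube([76, 76, 1742]);
translate([289, 220, 195]) cube([2090, 76, 97]);
translate([289, 220, 1550]) cube([2090, 76, 97]);
translate([421, 296, 98]) cube([85, 23, 1649]);
translate([638, 296, 98]) cube([85, 23, 1649]);
translate([855, 296, 98]) cube([85, 23, 1649]);
translate([1072, 296, 98]) cube([85, 23, 1649]);
translate([1289, 296, 98]) cube([85, 23, 1649]);
translate([1506, 296, 98]) cube([85, 23, 1649]);
translate([1723, 296, 98]) cube([85, 23, 1649]);
translate([1940, 296, 98]) cube([85, 23, 1649]);
translate([2157, 296, 98]) cube([85, 23, 1649]);


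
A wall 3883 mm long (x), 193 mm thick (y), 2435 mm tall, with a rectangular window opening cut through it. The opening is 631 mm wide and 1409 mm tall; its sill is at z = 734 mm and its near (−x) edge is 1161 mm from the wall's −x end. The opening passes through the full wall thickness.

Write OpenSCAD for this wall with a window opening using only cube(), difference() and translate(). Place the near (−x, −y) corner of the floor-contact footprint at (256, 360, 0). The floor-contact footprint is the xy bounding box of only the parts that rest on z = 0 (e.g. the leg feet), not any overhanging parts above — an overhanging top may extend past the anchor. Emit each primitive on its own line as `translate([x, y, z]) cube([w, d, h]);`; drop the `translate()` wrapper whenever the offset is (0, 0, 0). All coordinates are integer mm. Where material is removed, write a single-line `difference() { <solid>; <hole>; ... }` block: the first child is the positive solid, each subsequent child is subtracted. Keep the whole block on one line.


difference() { translate([256, 360, 0]) cube([3883, 193, 2435]); translate([1417, 360, 734]) cube([631, 193, 1409]); }


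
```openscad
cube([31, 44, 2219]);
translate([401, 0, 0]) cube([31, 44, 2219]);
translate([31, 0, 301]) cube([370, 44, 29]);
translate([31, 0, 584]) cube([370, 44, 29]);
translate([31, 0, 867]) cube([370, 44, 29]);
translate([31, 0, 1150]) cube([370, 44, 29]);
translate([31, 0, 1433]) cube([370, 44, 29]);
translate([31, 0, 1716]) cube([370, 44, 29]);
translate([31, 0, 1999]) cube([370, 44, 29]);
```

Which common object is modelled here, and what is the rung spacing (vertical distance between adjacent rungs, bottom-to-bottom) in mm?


A ladder. The rung spacing is 283 mm.

Two tall 31×44 posts with 7 short bars between them — a ladder. Adjacent rungs sit at z = 301 and z = 584, so the spacing is 584 − 301 = 283 mm.


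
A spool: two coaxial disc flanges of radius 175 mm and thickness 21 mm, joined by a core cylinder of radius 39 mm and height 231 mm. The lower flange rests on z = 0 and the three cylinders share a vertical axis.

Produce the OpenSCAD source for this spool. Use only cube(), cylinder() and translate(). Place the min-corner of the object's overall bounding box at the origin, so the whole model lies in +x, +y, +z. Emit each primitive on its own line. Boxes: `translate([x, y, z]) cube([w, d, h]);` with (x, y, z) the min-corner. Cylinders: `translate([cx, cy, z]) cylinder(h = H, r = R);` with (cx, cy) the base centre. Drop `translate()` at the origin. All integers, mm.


translate([175, 175, 0]) cylinder(h = 21, r = 175);
translate([175, 175, 21]) cylinder(h = 231, r = 39);
translate([175, 175, 252]) cylinder(h = 21, r = 175);


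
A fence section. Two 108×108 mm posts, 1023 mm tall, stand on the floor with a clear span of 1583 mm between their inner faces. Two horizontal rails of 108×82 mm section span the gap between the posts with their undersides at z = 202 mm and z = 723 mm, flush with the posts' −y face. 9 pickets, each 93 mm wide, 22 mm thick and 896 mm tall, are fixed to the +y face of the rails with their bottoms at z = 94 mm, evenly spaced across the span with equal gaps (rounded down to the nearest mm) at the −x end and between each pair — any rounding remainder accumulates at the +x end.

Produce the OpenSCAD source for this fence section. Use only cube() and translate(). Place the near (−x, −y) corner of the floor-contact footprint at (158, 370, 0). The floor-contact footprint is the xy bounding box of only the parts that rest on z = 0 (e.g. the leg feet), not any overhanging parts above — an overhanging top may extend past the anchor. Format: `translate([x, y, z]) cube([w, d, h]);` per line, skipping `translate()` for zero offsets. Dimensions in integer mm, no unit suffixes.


translate([158, 370, 0]) cube([108, 108, 1023]);
translate([1849, 370, 0]) cube([108, 108, 1023]);
translate([266, 370, 202]) cube([1583, 108, 82]);
translate([266, 370, 723]) cube([1583, 108, 82]);
translate([340, 478, 94]) cube([93, 22, 896]);
translate([507, 478, 94]) cube([93, 22, 896]);
translate([674, 478, 94]) cube([93, 22, 896]);
translate([841, 478, 94]) cube([93, 22, 896]);
translate([1008, 478, 94]) cube([93, 22, 896]);
translate([1175, 478, 94]) cube([93, 22, 896]);
translate([1342, 478, 94]) cube([93, 22, 896]);
translate([1509, 478, 94]) cube([93, 22, 896]);
translate([1676, 478, 94]) cube([93, 22, 896]);


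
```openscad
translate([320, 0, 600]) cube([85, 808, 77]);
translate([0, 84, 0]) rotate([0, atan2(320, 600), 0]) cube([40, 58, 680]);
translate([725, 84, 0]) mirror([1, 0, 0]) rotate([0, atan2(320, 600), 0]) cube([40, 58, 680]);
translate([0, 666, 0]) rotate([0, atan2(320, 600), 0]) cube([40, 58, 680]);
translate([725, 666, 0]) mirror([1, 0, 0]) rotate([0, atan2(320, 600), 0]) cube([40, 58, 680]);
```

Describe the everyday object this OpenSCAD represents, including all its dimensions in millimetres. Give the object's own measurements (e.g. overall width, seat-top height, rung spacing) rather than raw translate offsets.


A sawhorse. A 85×808×77 mm beam (x, y, z) sits on two A-frame leg pairs. Each pair is two raked legs of 40×58 mm section (58 mm along y) splaying symmetrically in x. Each leg rises 600 mm vertically over 320 mm of horizontal reach and is 680 mm long along its own axis. Every leg's outer bottom edge rests on the floor and its outer top edge meets a bottom edge of the beam — the left legs (tilting toward +x) meet the beam's −x bottom edge, the right legs (their mirror images, tilting toward −x) meet its +x bottom edge — so the leg tops tuck under the beam, the beam's underside is 600 mm above the floor, and the feet are 725 mm apart outside-to-outside with the beam centred between them. The two leg pairs are set in 84 mm from either end of the beam.


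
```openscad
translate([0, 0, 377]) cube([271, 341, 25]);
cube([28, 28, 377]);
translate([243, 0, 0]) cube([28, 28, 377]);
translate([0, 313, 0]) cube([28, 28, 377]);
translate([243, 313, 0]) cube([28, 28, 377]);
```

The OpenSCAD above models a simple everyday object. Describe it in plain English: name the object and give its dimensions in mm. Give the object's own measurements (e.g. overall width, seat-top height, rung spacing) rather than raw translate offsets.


A simple wooden stool: a rectangular seat 271 mm (x) by 341 mm (y), 25 mm thick, top face at z = 402 mm, on four square legs, each 28×28 mm in cross-section. The legs rest on z = 0, each flush with a corner of the seat.


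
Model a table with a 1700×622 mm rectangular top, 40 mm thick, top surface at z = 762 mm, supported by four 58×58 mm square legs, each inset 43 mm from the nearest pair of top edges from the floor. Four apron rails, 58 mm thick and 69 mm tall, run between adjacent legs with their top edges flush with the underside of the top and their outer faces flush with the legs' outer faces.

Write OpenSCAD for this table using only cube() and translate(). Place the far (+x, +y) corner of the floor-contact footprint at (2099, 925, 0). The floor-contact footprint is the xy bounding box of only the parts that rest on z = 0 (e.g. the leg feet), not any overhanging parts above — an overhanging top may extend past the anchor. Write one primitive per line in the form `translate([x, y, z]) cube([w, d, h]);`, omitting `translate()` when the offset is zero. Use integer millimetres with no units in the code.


// leg_h = 762 - 40 = 722
// apron z = 722 - 69 = 653
translate([442, 346, 722]) cube([1700, 622, 40]);
translate([485, 389, 0]) cube([58, 58, 722]);
translate([2041, 389, 0]) cube([58, 58, 722]);
translate([485, 867, 0]) cube([58, 58, 722]);
translate([2041, 867, 0]) cube([58, 58, 722]);
translate([543, 389, 653]) cube([1498, 58, 69]);
translate([543, 867, 653]) cube([1498, 58, 69]);
translate([485, 447, 653]) cube([58, 420, 69]);
translate([2041, 447, 653]) cube([58, 420, 69]);


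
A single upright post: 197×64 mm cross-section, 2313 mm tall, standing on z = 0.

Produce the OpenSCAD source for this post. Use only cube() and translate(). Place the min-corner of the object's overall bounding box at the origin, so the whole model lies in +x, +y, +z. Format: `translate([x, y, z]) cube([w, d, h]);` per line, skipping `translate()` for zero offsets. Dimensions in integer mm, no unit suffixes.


cube([197, 64, 2313]);


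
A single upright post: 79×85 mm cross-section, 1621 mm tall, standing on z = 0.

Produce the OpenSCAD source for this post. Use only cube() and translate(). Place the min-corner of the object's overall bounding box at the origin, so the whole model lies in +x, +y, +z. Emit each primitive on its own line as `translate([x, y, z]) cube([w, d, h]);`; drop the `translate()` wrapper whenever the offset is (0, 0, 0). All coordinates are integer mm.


cube([79, 85, 1621]);


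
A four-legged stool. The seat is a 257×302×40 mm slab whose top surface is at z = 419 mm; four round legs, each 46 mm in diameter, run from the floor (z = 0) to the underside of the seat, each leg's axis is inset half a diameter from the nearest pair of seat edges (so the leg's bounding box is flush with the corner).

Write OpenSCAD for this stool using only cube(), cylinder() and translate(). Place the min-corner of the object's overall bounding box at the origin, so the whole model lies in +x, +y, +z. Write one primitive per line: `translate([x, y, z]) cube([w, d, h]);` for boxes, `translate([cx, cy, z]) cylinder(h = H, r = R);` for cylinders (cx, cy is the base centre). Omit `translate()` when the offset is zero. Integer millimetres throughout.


translate([0, 0, 379]) cube([257, 302, 40]);
translate([23, 23, 0]) cylinder(h = 379, r = 23);
translate([234, 23, 0]) cylinder(h = 379, r = 23);
translate([23, 279, 0]) cylinder(h = 379, r = 23);
translate([234, 279, 0]) cylinder(h = 379, r = 23);


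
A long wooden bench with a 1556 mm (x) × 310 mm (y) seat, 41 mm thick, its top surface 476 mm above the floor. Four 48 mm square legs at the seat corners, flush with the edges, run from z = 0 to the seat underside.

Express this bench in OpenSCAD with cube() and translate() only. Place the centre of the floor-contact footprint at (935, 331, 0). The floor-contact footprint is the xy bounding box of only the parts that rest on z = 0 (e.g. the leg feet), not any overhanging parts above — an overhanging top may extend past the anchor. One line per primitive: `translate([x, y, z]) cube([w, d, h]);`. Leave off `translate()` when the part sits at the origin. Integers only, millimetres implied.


translate([157, 176, 435]) cube([1556, 310, 41]);
translate([157, 176, 0]) cube([48, 48, 435]);
translate([157, 438, 0]) cube([48, 48, 435]);
translate([1665, 176, 0]) cube([48, 48, 435]);
translate([1665, 438, 0]) cube([48, 48, 435]);


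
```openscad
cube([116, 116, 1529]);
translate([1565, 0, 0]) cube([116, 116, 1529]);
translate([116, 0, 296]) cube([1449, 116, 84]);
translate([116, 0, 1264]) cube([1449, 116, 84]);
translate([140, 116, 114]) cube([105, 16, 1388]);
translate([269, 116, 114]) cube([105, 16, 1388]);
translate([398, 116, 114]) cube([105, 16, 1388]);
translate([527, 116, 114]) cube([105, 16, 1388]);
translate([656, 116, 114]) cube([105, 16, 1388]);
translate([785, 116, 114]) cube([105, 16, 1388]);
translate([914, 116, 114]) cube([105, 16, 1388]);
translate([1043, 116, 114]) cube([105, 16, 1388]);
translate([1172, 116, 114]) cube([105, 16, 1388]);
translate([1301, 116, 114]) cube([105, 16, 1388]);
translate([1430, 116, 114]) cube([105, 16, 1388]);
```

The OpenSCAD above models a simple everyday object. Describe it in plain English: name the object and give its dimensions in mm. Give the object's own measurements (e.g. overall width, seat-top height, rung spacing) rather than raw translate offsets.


A fence section. Two 116×116 mm posts, 1529 mm tall, stand on the floor with a clear span of 1449 mm between their inner faces. Two horizontal rails of 116×84 mm section span the gap between the posts with their undersides at z = 296 mm and z = 1264 mm, flush with the posts' −y face. 11 pickets, each 105 mm wide, 16 mm thick and 1388 mm tall, are fixed to the +y face of the rails with their bottoms at z = 114 mm, spaced across the span with a 24 mm gap after the −x post and between neighbouring pickets, with 30 mm left before the +x post.


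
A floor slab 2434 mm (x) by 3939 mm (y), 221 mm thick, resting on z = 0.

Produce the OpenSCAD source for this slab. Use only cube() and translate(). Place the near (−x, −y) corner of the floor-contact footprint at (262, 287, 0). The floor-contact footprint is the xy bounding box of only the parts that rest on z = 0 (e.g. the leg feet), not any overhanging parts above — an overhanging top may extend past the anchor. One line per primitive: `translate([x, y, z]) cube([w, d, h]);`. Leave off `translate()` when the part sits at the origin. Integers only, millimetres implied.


translate([262, 287, 0]) cube([2434, 3939, 221]);


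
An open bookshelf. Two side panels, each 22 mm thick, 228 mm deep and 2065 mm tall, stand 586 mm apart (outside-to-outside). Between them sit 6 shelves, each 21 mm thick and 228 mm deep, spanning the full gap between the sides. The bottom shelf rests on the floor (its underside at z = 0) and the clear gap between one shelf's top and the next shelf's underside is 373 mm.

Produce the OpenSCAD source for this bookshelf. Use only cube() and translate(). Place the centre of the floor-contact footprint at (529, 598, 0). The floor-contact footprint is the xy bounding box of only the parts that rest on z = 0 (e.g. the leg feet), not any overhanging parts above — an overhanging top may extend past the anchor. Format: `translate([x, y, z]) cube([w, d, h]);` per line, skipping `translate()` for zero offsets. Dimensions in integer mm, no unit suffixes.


translate([236, 484, 0]) cube([22, 228, 2065]);
translate([800, 484, 0]) cube([22, 228, 2065]);
translate([258, 484, 0]) cube([542, 228, 21]);
translate([258, 484, 394]) cube([542, 228, 21]);
translate([258, 484, 788]) cube([542, 228, 21]);
translate([258, 484, 1182]) cube([542, 228, 21]);
translate([258, 484, 1576]) cube([542, 228, 21]);
translate([258, 484, 1970]) cube([542, 228, 21]);


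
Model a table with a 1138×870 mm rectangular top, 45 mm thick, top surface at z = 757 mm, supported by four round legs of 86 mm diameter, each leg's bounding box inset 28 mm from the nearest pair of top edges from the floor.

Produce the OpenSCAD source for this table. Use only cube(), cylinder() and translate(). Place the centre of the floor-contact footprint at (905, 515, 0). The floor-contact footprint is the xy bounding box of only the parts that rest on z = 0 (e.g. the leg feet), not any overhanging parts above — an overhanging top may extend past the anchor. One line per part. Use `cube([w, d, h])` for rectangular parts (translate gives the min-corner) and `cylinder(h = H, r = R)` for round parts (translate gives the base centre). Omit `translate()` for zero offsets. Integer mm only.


// leg_h = 757 - 45 = 712
translate([336, 80, 712]) cube([1138, 870, 45]);
translate([407, 151, 0]) cylinder(h = 712, r = 43);
translate([1403, 151, 0]) cylinder(h = 712, r = 43);
translate([407, 879, 0]) cylinder(h = 712, r = 43);
translate([1403, 879, 0]) cylinder(h = 712, r = 43);
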